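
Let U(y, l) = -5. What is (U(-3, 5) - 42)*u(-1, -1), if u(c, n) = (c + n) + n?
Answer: 141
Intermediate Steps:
u(c, n) = c + 2*n
(U(-3, 5) - 42)*u(-1, -1) = (-5 - 42)*(-1 + 2*(-1)) = -47*(-1 - 2) = -47*(-3) = 141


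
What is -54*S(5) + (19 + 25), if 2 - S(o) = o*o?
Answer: 1286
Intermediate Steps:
S(o) = 2 - o² (S(o) = 2 - o*o = 2 - o²)
-54*S(5) + (19 + 25) = -54*(2 - 1*5²) + (19 + 25) = -54*(2 - 1*25) + 44 = -54*(2 - 25) + 44 = -54*(-23) + 44 = 1242 + 44 = 1286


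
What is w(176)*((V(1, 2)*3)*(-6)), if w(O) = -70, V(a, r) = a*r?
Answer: 2520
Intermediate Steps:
w(176)*((V(1, 2)*3)*(-6)) = -70*(1*2)*3*(-6) = -70*2*3*(-6) = -420*(-6) = -70*(-36) = 2520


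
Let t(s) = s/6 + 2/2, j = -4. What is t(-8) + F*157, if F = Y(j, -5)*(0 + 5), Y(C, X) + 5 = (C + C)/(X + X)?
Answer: -9892/3 ≈ -3297.3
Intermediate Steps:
Y(C, X) = -5 + C/X (Y(C, X) = -5 + (C + C)/(X + X) = -5 + (2*C)/((2*X)) = -5 + (2*C)*(1/(2*X)) = -5 + C/X)
F = -21 (F = (-5 - 4/(-5))*(0 + 5) = (-5 - 4*(-⅕))*5 = (-5 + ⅘)*5 = -21/5*5 = -21)
t(s) = 1 + s/6 (t(s) = s*(⅙) + 2*(½) = s/6 + 1 = 1 + s/6)
t(-8) + F*157 = (1 + (⅙)*(-8)) - 21*157 = (1 - 4/3) - 3297 = -⅓ - 3297 = -9892/3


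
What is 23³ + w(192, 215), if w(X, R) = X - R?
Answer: 12144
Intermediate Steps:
23³ + w(192, 215) = 23³ + (192 - 1*215) = 12167 + (192 - 215) = 12167 - 23 = 12144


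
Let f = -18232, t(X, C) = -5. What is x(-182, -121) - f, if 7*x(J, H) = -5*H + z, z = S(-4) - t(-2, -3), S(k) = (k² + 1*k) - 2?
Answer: 128244/7 ≈ 18321.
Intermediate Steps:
S(k) = -2 + k + k² (S(k) = (k² + k) - 2 = (k + k²) - 2 = -2 + k + k²)
z = 15 (z = (-2 - 4 + (-4)²) - 1*(-5) = (-2 - 4 + 16) + 5 = 10 + 5 = 15)
x(J, H) = 15/7 - 5*H/7 (x(J, H) = (-5*H + 15)/7 = (15 - 5*H)/7 = 15/7 - 5*H/7)
x(-182, -121) - f = (15/7 - 5/7*(-121)) - 1*(-18232) = (15/7 + 605/7) + 18232 = 620/7 + 18232 = 128244/7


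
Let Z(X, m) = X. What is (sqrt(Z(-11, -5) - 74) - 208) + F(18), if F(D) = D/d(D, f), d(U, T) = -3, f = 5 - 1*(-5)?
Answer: -214 + I*sqrt(85) ≈ -214.0 + 9.2195*I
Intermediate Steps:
f = 10 (f = 5 + 5 = 10)
F(D) = -D/3 (F(D) = D/(-3) = D*(-1/3) = -D/3)
(sqrt(Z(-11, -5) - 74) - 208) + F(18) = (sqrt(-11 - 74) - 208) - 1/3*18 = (sqrt(-85) - 208) - 6 = (I*sqrt(85) - 208) - 6 = (-208 + I*sqrt(85)) - 6 = -214 + I*sqrt(85)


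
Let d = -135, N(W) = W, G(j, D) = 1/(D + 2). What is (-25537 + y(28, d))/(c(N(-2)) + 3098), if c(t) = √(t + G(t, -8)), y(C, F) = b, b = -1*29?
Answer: -475220808/57585637 + 25566*I*√78/57585637 ≈ -8.2524 + 0.003921*I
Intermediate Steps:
G(j, D) = 1/(2 + D)
b = -29
y(C, F) = -29
c(t) = √(-⅙ + t) (c(t) = √(t + 1/(2 - 8)) = √(t + 1/(-6)) = √(t - ⅙) = √(-⅙ + t))
(-25537 + y(28, d))/(c(N(-2)) + 3098) = (-25537 - 29)/(√(-6 + 36*(-2))/6 + 3098) = -25566/(√(-6 - 72)/6 + 3098) = -25566/(√(-78)/6 + 3098) = -25566/((I*√78)/6 + 3098) = -25566/(I*√78/6 + 3098) = -25566/(3098 + I*√78/6)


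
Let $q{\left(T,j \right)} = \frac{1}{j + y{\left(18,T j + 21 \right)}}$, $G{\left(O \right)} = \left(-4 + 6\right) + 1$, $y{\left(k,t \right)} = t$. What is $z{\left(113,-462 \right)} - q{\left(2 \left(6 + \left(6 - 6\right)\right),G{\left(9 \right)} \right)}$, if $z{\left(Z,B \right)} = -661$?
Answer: $- \frac{39661}{60} \approx -661.02$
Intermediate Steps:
$G{\left(O \right)} = 3$ ($G{\left(O \right)} = 2 + 1 = 3$)
$q{\left(T,j \right)} = \frac{1}{21 + j + T j}$ ($q{\left(T,j \right)} = \frac{1}{j + \left(T j + 21\right)} = \frac{1}{j + \left(21 + T j\right)} = \frac{1}{21 + j + T j}$)
$z{\left(113,-462 \right)} - q{\left(2 \left(6 + \left(6 - 6\right)\right),G{\left(9 \right)} \right)} = -661 - \frac{1}{21 + 3 + 2 \left(6 + \left(6 - 6\right)\right) 3} = -661 - \frac{1}{21 + 3 + 2 \left(6 + 0\right) 3} = -661 - \frac{1}{21 + 3 + 2 \cdot 6 \cdot 3} = -661 - \frac{1}{21 + 3 + 12 \cdot 3} = -661 - \frac{1}{21 + 3 + 36} = -661 - \frac{1}{60} = - \frac{39661}{60}$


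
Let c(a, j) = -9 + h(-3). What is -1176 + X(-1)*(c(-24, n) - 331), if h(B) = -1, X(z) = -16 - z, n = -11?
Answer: 3939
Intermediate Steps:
c(a, j) = -10 (c(a, j) = -9 - 1 = -10)
-1176 + X(-1)*(c(-24, n) - 331) = -1176 + (-16 - 1*(-1))*(-10 - 331) = -1176 + (-16 + 1)*(-341) = -1176 - 15*(-341) = -1176 + 5115 = 3939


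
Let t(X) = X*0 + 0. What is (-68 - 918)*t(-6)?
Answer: 0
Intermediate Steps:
t(X) = 0 (t(X) = 0 + 0 = 0)
(-68 - 918)*t(-6) = (-68 - 918)*0 = -986*0 = 0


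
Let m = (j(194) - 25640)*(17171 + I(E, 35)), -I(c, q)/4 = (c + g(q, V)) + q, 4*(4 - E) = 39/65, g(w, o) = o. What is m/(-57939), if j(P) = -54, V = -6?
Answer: 2189077412/289695 ≈ 7556.5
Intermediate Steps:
E = 77/20 (E = 4 - 39/(4*65) = 4 - ¼*⅗ = 4 - 3/20 = 77/20 ≈ 3.8500)
I(c, q) = 24 - 4*c - 4*q (I(c, q) = -4*((c - 6) + q) = -4*((-6 + c) + q) = -4*(-6 + c + q) = 24 - 4*c - 4*q)
m = -2189077412/5 (m = (-54 - 25640)*(17171 + (24 - 4*77/20 - 4*35)) = -25694*(17171 + (24 - 77/5 - 140)) = -25694*(17171 - 657/5) = -25694*85198/5 = -2189077412/5 ≈ -4.3782e+8)
m/(-57939) = -2189077412/5/(-57939) = -2189077412/5*(-1/57939) = 2189077412/289695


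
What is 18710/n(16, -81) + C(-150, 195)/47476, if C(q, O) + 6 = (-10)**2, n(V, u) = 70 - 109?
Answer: -34164319/71214 ≈ -479.74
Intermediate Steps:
n(V, u) = -39
C(q, O) = 94 (C(q, O) = -6 + (-10)**2 = -6 + 100 = 94)
18710/n(16, -81) + C(-150, 195)/47476 = 18710/(-39) + 94/47476 = 18710*(-1/39) + 94*(1/47476) = -18710/39 + 47/23738 = -34164319/71214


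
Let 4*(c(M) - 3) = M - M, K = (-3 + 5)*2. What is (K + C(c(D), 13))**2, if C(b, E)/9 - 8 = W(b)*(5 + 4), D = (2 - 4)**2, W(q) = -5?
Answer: 108241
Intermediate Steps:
K = 4 (K = 2*2 = 4)
D = 4 (D = (-2)**2 = 4)
c(M) = 3 (c(M) = 3 + (M - M)/4 = 3 + (1/4)*0 = 3 + 0 = 3)
C(b, E) = -333 (C(b, E) = 72 + 9*(-5*(5 + 4)) = 72 + 9*(-5*9) = 72 + 9*(-45) = 72 - 405 = -333)
(K + C(c(D), 13))**2 = (4 - 333)**2 = (-329)**2 = 108241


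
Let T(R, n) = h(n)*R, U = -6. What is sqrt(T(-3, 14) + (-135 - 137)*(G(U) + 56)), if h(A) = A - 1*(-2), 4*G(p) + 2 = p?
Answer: 4*I*sqrt(921) ≈ 121.39*I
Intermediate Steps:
G(p) = -1/2 + p/4
h(A) = 2 + A (h(A) = A + 2 = 2 + A)
T(R, n) = R*(2 + n) (T(R, n) = (2 + n)*R = R*(2 + n))
sqrt(T(-3, 14) + (-135 - 137)*(G(U) + 56)) = sqrt(-3*(2 + 14) + (-135 - 137)*((-1/2 + (1/4)*(-6)) + 56)) = sqrt(-3*16 - 272*((-1/2 - 3/2) + 56)) = sqrt(-48 - 272*(-2 + 56)) = sqrt(-48 - 272*54) = sqrt(-48 - 14688) = sqrt(-14736) = 4*I*sqrt(921)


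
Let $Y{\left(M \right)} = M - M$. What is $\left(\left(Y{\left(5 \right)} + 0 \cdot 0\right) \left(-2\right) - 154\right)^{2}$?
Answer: $23716$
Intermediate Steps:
$Y{\left(M \right)} = 0$
$\left(\left(Y{\left(5 \right)} + 0 \cdot 0\right) \left(-2\right) - 154\right)^{2} = \left(\left(0 + 0 \cdot 0\right) \left(-2\right) - 154\right)^{2} = \left(\left(0 + 0\right) \left(-2\right) - 154\right)^{2} = \left(0 \left(-2\right) - 154\right)^{2} = \left(0 - 154\right)^{2} = \left(-154\right)^{2} = 23716$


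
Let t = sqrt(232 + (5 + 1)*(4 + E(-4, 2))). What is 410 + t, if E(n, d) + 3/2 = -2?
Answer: 410 + sqrt(235) ≈ 425.33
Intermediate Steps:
E(n, d) = -7/2 (E(n, d) = -3/2 - 2 = -7/2)
t = sqrt(235) (t = sqrt(232 + (5 + 1)*(4 - 7/2)) = sqrt(232 + 6*(1/2)) = sqrt(232 + 3) = sqrt(235) ≈ 15.330)
410 + t = 410 + sqrt(235)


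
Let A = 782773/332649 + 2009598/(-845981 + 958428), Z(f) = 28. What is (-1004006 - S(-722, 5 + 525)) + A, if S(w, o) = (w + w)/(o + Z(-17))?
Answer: -16872255324398669/16805316597 ≈ -1.0040e+6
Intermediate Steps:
S(w, o) = 2*w/(28 + o) (S(w, o) = (w + w)/(o + 28) = (2*w)/(28 + o) = 2*w/(28 + o))
A = 32891793071/1626320961 (A = 782773*(1/332649) + 2009598/112447 = 782773/332649 + 2009598*(1/112447) = 782773/332649 + 2009598/112447 = 32891793071/1626320961 ≈ 20.225)
(-1004006 - S(-722, 5 + 525)) + A = (-1004006 - 2*(-722)/(28 + (5 + 525))) + 32891793071/1626320961 = (-1004006 - 2*(-722)/(28 + 530)) + 32891793071/1626320961 = (-1004006 - 2*(-722)/558) + 32891793071/1626320961 = (-1004006 - 1*(-722/279)) + 32891793071/1626320961 = (-1004006 + 722/279) + 32891793071/1626320961 = -280116952/279 + 32891793071/1626320961 = -16872255324398669/16805316597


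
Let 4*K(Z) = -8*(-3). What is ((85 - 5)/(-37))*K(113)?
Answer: -480/37 ≈ -12.973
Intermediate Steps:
K(Z) = 6 (K(Z) = (-8*(-3))/4 = (¼)*24 = 6)
((85 - 5)/(-37))*K(113) = ((85 - 5)/(-37))*6 = (80*(-1/37))*6 = -80/37*6 = -480/37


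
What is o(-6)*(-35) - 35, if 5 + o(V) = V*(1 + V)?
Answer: -910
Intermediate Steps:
o(V) = -5 + V*(1 + V)
o(-6)*(-35) - 35 = (-5 - 6 + (-6)²)*(-35) - 35 = (-5 - 6 + 36)*(-35) - 35 = 25*(-35) - 35 = -875 - 35 = -910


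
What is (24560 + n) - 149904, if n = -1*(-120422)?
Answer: -4922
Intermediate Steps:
n = 120422
(24560 + n) - 149904 = (24560 + 120422) - 149904 = 144982 - 149904 = -4922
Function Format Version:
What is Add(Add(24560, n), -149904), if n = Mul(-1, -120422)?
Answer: -4922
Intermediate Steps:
n = 120422
Add(Add(24560, n), -149904) = Add(Add(24560, 120422), -149904) = Add(144982, -149904) = -4922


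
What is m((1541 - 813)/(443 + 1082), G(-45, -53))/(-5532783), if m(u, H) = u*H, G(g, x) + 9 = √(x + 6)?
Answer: 2184/2812498025 - 728*I*√47/8437494075 ≈ 7.7653e-7 - 5.9152e-7*I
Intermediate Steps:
G(g, x) = -9 + √(6 + x) (G(g, x) = -9 + √(x + 6) = -9 + √(6 + x))
m(u, H) = H*u
m((1541 - 813)/(443 + 1082), G(-45, -53))/(-5532783) = ((-9 + √(6 - 53))*((1541 - 813)/(443 + 1082)))/(-5532783) = ((-9 + √(-47))*(728/1525))*(-1/5532783) = ((-9 + I*√47)*(728*(1/1525)))*(-1/5532783) = ((-9 + I*√47)*(728/1525))*(-1/5532783) = (-6552/1525 + 728*I*√47/1525)*(-1/5532783) = 2184/2812498025 - 728*I*√47/8437494075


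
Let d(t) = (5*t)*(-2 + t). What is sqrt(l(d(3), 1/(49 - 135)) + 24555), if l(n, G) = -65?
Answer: sqrt(24490) ≈ 156.49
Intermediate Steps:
d(t) = 5*t*(-2 + t)
sqrt(l(d(3), 1/(49 - 135)) + 24555) = sqrt(-65 + 24555) = sqrt(24490)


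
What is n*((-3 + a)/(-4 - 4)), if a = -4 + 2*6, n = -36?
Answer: 45/2 ≈ 22.500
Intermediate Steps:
a = 8 (a = -4 + 12 = 8)
n*((-3 + a)/(-4 - 4)) = -36*(-3 + 8)/(-4 - 4) = -180/(-8) = -180*(-1)/8 = -36*(-5/8) = 45/2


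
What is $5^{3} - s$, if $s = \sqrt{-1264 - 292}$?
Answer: $125 - 2 i \sqrt{389} \approx 125.0 - 39.446 i$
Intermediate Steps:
$s = 2 i \sqrt{389}$ ($s = \sqrt{-1556} = 2 i \sqrt{389} \approx 39.446 i$)
$5^{3} - s = 5^{3} - 2 i \sqrt{389} = 125 - 2 i \sqrt{389}$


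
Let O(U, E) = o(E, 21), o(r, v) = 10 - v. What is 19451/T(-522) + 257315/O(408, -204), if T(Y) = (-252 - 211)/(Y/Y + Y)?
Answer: -7663164/5093 ≈ -1504.6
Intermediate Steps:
O(U, E) = -11 (O(U, E) = 10 - 1*21 = 10 - 21 = -11)
T(Y) = -463/(1 + Y)
19451/T(-522) + 257315/O(408, -204) = 19451/((-463/(1 - 522))) + 257315/(-11) = 19451/((-463/(-521))) + 257315*(-1/11) = 19451/((-463*(-1/521))) - 257315/11 = 19451/(463/521) - 257315/11 = 19451*(521/463) - 257315/11 = 10133971/463 - 257315/11 = -7663164/5093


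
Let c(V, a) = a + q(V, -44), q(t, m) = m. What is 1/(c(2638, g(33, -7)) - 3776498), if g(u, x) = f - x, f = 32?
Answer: -1/3776503 ≈ -2.6480e-7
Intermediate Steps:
g(u, x) = 32 - x
c(V, a) = -44 + a (c(V, a) = a - 44 = -44 + a)
1/(c(2638, g(33, -7)) - 3776498) = 1/((-44 + (32 - 1*(-7))) - 3776498) = 1/((-44 + (32 + 7)) - 3776498) = 1/((-44 + 39) - 3776498) = 1/(-5 - 3776498) = 1/(-3776503) = -1/3776503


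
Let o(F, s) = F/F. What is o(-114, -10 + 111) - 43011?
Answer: -43010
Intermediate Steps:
o(F, s) = 1
o(-114, -10 + 111) - 43011 = 1 - 43011 = -43010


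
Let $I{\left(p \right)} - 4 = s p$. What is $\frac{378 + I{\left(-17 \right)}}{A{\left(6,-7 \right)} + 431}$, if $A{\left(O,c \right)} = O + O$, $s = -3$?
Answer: $\frac{433}{443} \approx 0.97743$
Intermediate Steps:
$A{\left(O,c \right)} = 2 O$
$I{\left(p \right)} = 4 - 3 p$
$\frac{378 + I{\left(-17 \right)}}{A{\left(6,-7 \right)} + 431} = \frac{378 + \left(4 - -51\right)}{2 \cdot 6 + 431} = \frac{378 + \left(4 + 51\right)}{12 + 431} = \frac{378 + 55}{443} = 433 \cdot \frac{1}{443} = \frac{433}{443}$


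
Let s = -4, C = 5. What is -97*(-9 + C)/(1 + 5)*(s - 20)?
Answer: -1552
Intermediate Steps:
-97*(-9 + C)/(1 + 5)*(s - 20) = -97*(-9 + 5)/(1 + 5)*(-4 - 20) = -97*(-4/6)*(-24) = -97*(-4*1/6)*(-24) = -(-194)*(-24)/3 = -97*16 = -1552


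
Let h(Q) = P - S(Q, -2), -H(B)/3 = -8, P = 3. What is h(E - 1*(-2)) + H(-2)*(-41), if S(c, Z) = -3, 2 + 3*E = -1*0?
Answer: -978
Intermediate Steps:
E = -⅔ (E = -⅔ + (-1*0)/3 = -⅔ + (⅓)*0 = -⅔ + 0 = -⅔ ≈ -0.66667)
H(B) = 24 (H(B) = -3*(-8) = 24)
h(Q) = 6 (h(Q) = 3 - 1*(-3) = 3 + 3 = 6)
h(E - 1*(-2)) + H(-2)*(-41) = 6 + 24*(-41) = 6 - 984 = -978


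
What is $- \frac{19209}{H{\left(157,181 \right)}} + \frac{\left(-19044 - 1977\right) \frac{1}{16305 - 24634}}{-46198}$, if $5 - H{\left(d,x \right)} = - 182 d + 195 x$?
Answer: $\frac{3695579098821}{1292101790836} \approx 2.8601$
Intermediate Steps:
$H{\left(d,x \right)} = 5 - 195 x + 182 d$ ($H{\left(d,x \right)} = 5 - \left(- 182 d + 195 x\right) = 5 + \left(- 195 x + 182 d\right) = 5 - 195 x + 182 d$)
$- \frac{19209}{H{\left(157,181 \right)}} + \frac{\left(-19044 - 1977\right) \frac{1}{16305 - 24634}}{-46198} = - \frac{19209}{5 - 35295 + 182 \cdot 157} + \frac{\left(-19044 - 1977\right) \frac{1}{16305 - 24634}}{-46198} = - \frac{19209}{5 - 35295 + 28574} + - \frac{21021}{-8329} \left(- \frac{1}{46198}\right) = - \frac{19209}{-6716} + \left(-21021\right) \left(- \frac{1}{8329}\right) \left(- \frac{1}{46198}\right) = \left(-19209\right) \left(- \frac{1}{6716}\right) + \frac{21021}{8329} \left(- \frac{1}{46198}\right) = \frac{19209}{6716} - \frac{21021}{384783142} = \frac{3695579098821}{1292101790836}$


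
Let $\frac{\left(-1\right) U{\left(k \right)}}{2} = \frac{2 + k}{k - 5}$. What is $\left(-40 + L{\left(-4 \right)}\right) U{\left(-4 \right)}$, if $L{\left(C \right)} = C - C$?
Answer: $\frac{160}{9} \approx 17.778$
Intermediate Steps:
$L{\left(C \right)} = 0$
$U{\left(k \right)} = - \frac{2 \left(2 + k\right)}{-5 + k}$ ($U{\left(k \right)} = - 2 \frac{2 + k}{k - 5} = - 2 \frac{2 + k}{-5 + k} = - \frac{2 \left(2 + k\right)}{-5 + k}$)
$\left(-40 + L{\left(-4 \right)}\right) U{\left(-4 \right)} = \left(-40 + 0\right) \frac{2 \left(-2 - -4\right)}{-5 - 4} = - 40 \frac{2 \left(-2 + 4\right)}{-9} = - 40 \cdot 2 \left(- \frac{1}{9}\right) 2 = \left(-40\right) \left(- \frac{4}{9}\right) = \frac{160}{9}$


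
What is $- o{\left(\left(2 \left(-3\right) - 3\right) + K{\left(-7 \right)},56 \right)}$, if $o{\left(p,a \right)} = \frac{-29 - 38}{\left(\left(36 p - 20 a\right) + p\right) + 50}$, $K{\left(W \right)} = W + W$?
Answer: $- \frac{67}{1921} \approx -0.034878$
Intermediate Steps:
$K{\left(W \right)} = 2 W$
$o{\left(p,a \right)} = - \frac{67}{50 - 20 a + 37 p}$ ($o{\left(p,a \right)} = - \frac{67}{\left(\left(- 20 a + 36 p\right) + p\right) + 50} = - \frac{67}{\left(- 20 a + 37 p\right) + 50} = - \frac{67}{50 - 20 a + 37 p}$)
$- o{\left(\left(2 \left(-3\right) - 3\right) + K{\left(-7 \right)},56 \right)} = - \frac{-67}{50 - 1120 + 37 \left(\left(2 \left(-3\right) - 3\right) + 2 \left(-7\right)\right)} = - \frac{-67}{50 - 1120 + 37 \left(\left(-6 - 3\right) - 14\right)} = - \frac{-67}{50 - 1120 + 37 \left(-9 - 14\right)} = - \frac{-67}{50 - 1120 + 37 \left(-23\right)} = - \frac{-67}{50 - 1120 - 851} = - \frac{-67}{-1921} = - \frac{\left(-67\right) \left(-1\right)}{1921} = \left(-1\right) \frac{67}{1921} = - \frac{67}{1921}$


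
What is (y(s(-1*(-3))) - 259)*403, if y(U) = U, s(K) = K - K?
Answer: -104377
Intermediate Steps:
s(K) = 0
(y(s(-1*(-3))) - 259)*403 = (0 - 259)*403 = -259*403 = -104377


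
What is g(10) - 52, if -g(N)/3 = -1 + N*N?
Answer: -349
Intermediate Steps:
g(N) = 3 - 3*N² (g(N) = -3*(-1 + N*N) = -3*(-1 + N²) = 3 - 3*N²)
g(10) - 52 = (3 - 3*10²) - 52 = (3 - 3*100) - 52 = (3 - 300) - 52 = -297 - 52 = -349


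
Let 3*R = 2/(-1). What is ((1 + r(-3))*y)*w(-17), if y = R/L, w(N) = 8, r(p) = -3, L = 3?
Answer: 32/9 ≈ 3.5556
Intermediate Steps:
R = -⅔ (R = (2/(-1))/3 = (2*(-1))/3 = (⅓)*(-2) = -⅔ ≈ -0.66667)
y = -2/9 (y = -⅔/3 = -⅔*⅓ = -2/9 ≈ -0.22222)
((1 + r(-3))*y)*w(-17) = ((1 - 3)*(-2/9))*8 = -2*(-2/9)*8 = (4/9)*8 = 32/9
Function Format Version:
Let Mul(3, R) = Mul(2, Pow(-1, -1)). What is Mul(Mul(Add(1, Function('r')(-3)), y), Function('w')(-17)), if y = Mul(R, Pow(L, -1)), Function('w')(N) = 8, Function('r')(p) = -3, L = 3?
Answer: Rational(32, 9) ≈ 3.5556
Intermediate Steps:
R = Rational(-2, 3) (R = Mul(Rational(1, 3), Mul(2, Pow(-1, -1))) = Mul(Rational(1, 3), Mul(2, -1)) = Mul(Rational(1, 3), -2) = Rational(-2, 3) ≈ -0.66667)
y = Rational(-2, 9) (y = Mul(Rational(-2, 3), Pow(3, -1)) = Mul(Rational(-2, 3), Rational(1, 3)) = Rational(-2, 9) ≈ -0.22222)
Mul(Mul(Add(1, Function('r')(-3)), y), Function('w')(-17)) = Mul(Mul(Add(1, -3), Rational(-2, 9)), 8) = Mul(Mul(-2, Rational(-2, 9)), 8) = Mul(Rational(4, 9), 8) = Rational(32, 9)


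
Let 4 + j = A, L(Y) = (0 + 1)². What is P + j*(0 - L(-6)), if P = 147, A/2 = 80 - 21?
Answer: 33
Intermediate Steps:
A = 118 (A = 2*(80 - 21) = 2*59 = 118)
L(Y) = 1 (L(Y) = 1² = 1)
j = 114 (j = -4 + 118 = 114)
P + j*(0 - L(-6)) = 147 + 114*(0 - 1*1) = 147 + 114*(0 - 1) = 147 + 114*(-1) = 147 - 114 = 33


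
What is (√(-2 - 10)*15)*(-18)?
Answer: -540*I*√3 ≈ -935.31*I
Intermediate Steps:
(√(-2 - 10)*15)*(-18) = (√(-12)*15)*(-18) = ((2*I*√3)*15)*(-18) = (30*I*√3)*(-18) = -540*I*√3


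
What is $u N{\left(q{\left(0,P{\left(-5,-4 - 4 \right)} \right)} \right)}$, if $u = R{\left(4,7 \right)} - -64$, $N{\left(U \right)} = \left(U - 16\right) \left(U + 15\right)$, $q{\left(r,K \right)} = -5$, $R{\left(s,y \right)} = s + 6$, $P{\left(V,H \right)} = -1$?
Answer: $-15540$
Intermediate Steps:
$R{\left(s,y \right)} = 6 + s$
$N{\left(U \right)} = \left(-16 + U\right) \left(15 + U\right)$
$u = 74$ ($u = \left(6 + 4\right) - -64 = 10 + 64 = 74$)
$u N{\left(q{\left(0,P{\left(-5,-4 - 4 \right)} \right)} \right)} = 74 \left(-240 + \left(-5\right)^{2} - -5\right) = 74 \left(-240 + 25 + 5\right) = 74 \left(-210\right) = -15540$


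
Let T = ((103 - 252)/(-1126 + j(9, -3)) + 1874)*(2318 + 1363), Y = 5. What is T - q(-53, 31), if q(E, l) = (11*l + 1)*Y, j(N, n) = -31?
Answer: 7979780457/1157 ≈ 6.8970e+6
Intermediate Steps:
q(E, l) = 5 + 55*l (q(E, l) = (11*l + 1)*5 = (1 + 11*l)*5 = 5 + 55*l)
T = 7981758927/1157 (T = ((103 - 252)/(-1126 - 31) + 1874)*(2318 + 1363) = (-149/(-1157) + 1874)*3681 = (-149*(-1/1157) + 1874)*3681 = (149/1157 + 1874)*3681 = (2168367/1157)*3681 = 7981758927/1157 ≈ 6.8987e+6)
T - q(-53, 31) = 7981758927/1157 - (5 + 55*31) = 7981758927/1157 - (5 + 1705) = 7981758927/1157 - 1*1710 = 7981758927/1157 - 1710 = 7979780457/1157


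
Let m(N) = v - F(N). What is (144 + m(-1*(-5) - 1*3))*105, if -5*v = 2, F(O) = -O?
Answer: 15288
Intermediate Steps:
v = -2/5 (v = -1/5*2 = -2/5 ≈ -0.40000)
m(N) = -2/5 + N (m(N) = -2/5 - (-1)*N = -2/5 + N)
(144 + m(-1*(-5) - 1*3))*105 = (144 + (-2/5 + (-1*(-5) - 1*3)))*105 = (144 + (-2/5 + (5 - 3)))*105 = (144 + (-2/5 + 2))*105 = (144 + 8/5)*105 = (728/5)*105 = 15288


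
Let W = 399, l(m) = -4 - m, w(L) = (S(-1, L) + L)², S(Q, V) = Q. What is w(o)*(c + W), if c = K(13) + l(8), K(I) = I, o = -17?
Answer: 129600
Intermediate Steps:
w(L) = (-1 + L)²
c = 1 (c = 13 + (-4 - 1*8) = 13 + (-4 - 8) = 13 - 12 = 1)
w(o)*(c + W) = (-1 - 17)²*(1 + 399) = (-18)²*400 = 324*400 = 129600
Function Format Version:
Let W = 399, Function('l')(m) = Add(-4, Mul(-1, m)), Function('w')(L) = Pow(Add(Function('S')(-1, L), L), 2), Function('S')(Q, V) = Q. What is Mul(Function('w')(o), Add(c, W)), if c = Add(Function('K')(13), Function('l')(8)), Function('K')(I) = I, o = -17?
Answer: 129600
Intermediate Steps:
Function('w')(L) = Pow(Add(-1, L), 2)
c = 1 (c = Add(13, Add(-4, Mul(-1, 8))) = Add(13, Add(-4, -8)) = Add(13, -12) = 1)
Mul(Function('w')(o), Add(c, W)) = Mul(Pow(Add(-1, -17), 2), Add(1, 399)) = Mul(Pow(-18, 2), 400) = Mul(324, 400) = 129600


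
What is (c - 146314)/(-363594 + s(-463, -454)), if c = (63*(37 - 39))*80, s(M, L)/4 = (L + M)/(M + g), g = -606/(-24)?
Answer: 19560421/45474173 ≈ 0.43014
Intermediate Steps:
g = 101/4 (g = -606*(-1/24) = 101/4 ≈ 25.250)
s(M, L) = 4*(L + M)/(101/4 + M) (s(M, L) = 4*((L + M)/(M + 101/4)) = 4*((L + M)/(101/4 + M)) = 4*(L + M)/(101/4 + M))
c = -10080 (c = (63*(-2))*80 = -126*80 = -10080)
(c - 146314)/(-363594 + s(-463, -454)) = (-10080 - 146314)/(-363594 + 16*(-454 - 463)/(101 + 4*(-463))) = -156394/(-363594 + 16*(-917)/(101 - 1852)) = -156394/(-363594 + 16*(-917)/(-1751)) = -156394/(-363594 + 16*(-1/1751)*(-917)) = -156394/(-363594 + 14672/1751) = -156394/(-636638422/1751) = -156394*(-1751/636638422) = 19560421/45474173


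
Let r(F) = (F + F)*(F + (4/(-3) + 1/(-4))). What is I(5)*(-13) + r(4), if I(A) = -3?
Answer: 175/3 ≈ 58.333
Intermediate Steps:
r(F) = 2*F*(-19/12 + F) (r(F) = (2*F)*(F + (4*(-⅓) + 1*(-¼))) = (2*F)*(F + (-4/3 - ¼)) = (2*F)*(F - 19/12) = (2*F)*(-19/12 + F) = 2*F*(-19/12 + F))
I(5)*(-13) + r(4) = -3*(-13) + (⅙)*4*(-19 + 12*4) = 39 + (⅙)*4*(-19 + 48) = 39 + (⅙)*4*29 = 39 + 58/3 = 175/3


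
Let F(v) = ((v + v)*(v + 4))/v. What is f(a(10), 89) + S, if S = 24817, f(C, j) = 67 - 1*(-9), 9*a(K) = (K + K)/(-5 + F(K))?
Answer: 24893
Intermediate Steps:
F(v) = 8 + 2*v (F(v) = ((2*v)*(4 + v))/v = (2*v*(4 + v))/v = 8 + 2*v)
a(K) = 2*K/(9*(3 + 2*K)) (a(K) = ((K + K)/(-5 + (8 + 2*K)))/9 = ((2*K)/(3 + 2*K))/9 = (2*K/(3 + 2*K))/9 = 2*K/(9*(3 + 2*K)))
f(C, j) = 76 (f(C, j) = 67 + 9 = 76)
f(a(10), 89) + S = 76 + 24817 = 24893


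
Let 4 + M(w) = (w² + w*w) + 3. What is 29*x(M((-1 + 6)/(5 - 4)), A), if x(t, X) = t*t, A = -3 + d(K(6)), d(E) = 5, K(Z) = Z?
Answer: 69629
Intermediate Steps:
A = 2 (A = -3 + 5 = 2)
M(w) = -1 + 2*w² (M(w) = -4 + ((w² + w*w) + 3) = -4 + ((w² + w²) + 3) = -4 + (2*w² + 3) = -4 + (3 + 2*w²) = -1 + 2*w²)
x(t, X) = t²
29*x(M((-1 + 6)/(5 - 4)), A) = 29*(-1 + 2*((-1 + 6)/(5 - 4))²)² = 29*(-1 + 2*(5/1)²)² = 29*(-1 + 2*(5*1)²)² = 29*(-1 + 2*5²)² = 29*(-1 + 2*25)² = 29*(-1 + 50)² = 29*49² = 29*2401 = 69629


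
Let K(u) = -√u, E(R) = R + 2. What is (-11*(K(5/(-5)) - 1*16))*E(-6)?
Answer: -704 - 44*I ≈ -704.0 - 44.0*I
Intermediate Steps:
E(R) = 2 + R
(-11*(K(5/(-5)) - 1*16))*E(-6) = (-11*(-√(5/(-5)) - 1*16))*(2 - 6) = -11*(-√(5*(-⅕)) - 16)*(-4) = -11*(-√(-1) - 16)*(-4) = -11*(-I - 16)*(-4) = -11*(-16 - I)*(-4) = (176 + 11*I)*(-4) = -704 - 44*I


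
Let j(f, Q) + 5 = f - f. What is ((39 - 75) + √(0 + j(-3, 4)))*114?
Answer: -4104 + 114*I*√5 ≈ -4104.0 + 254.91*I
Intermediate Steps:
j(f, Q) = -5 (j(f, Q) = -5 + (f - f) = -5 + 0 = -5)
((39 - 75) + √(0 + j(-3, 4)))*114 = ((39 - 75) + √(0 - 5))*114 = (-36 + √(-5))*114 = (-36 + I*√5)*114 = -4104 + 114*I*√5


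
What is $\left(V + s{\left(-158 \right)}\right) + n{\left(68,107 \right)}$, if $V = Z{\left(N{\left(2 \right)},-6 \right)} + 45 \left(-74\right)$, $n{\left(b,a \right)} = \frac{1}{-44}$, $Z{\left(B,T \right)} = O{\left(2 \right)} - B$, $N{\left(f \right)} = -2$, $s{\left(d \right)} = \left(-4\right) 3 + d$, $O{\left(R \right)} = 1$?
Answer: $- \frac{153869}{44} \approx -3497.0$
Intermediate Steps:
$s{\left(d \right)} = -12 + d$
$Z{\left(B,T \right)} = 1 - B$
$n{\left(b,a \right)} = - \frac{1}{44}$
$V = -3327$ ($V = \left(1 - -2\right) + 45 \left(-74\right) = \left(1 + 2\right) - 3330 = 3 - 3330 = -3327$)
$\left(V + s{\left(-158 \right)}\right) + n{\left(68,107 \right)} = \left(-3327 - 170\right) - \frac{1}{44} = -3497 - \frac{1}{44} = - \frac{153869}{44}$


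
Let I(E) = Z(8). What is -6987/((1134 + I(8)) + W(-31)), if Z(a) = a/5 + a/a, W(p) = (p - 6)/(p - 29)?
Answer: -419220/68233 ≈ -6.1440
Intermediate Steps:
W(p) = (-6 + p)/(-29 + p)
Z(a) = 1 + a/5 (Z(a) = a*(⅕) + 1 = a/5 + 1 = 1 + a/5)
I(E) = 13/5 (I(E) = 1 + (⅕)*8 = 1 + 8/5 = 13/5)
-6987/((1134 + I(8)) + W(-31)) = -6987/((1134 + 13/5) + (-6 - 31)/(-29 - 31)) = -6987/(5683/5 - 37/(-60)) = -6987/(5683/5 - 1/60*(-37)) = -6987/(5683/5 + 37/60) = -6987/68233/60 = -6987*60/68233 = -419220/68233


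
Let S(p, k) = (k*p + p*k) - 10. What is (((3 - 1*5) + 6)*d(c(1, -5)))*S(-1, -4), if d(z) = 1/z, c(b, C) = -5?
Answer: 8/5 ≈ 1.6000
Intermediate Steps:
S(p, k) = -10 + 2*k*p (S(p, k) = (k*p + k*p) - 10 = 2*k*p - 10 = -10 + 2*k*p)
(((3 - 1*5) + 6)*d(c(1, -5)))*S(-1, -4) = (((3 - 1*5) + 6)/(-5))*(-10 + 2*(-4)*(-1)) = (((3 - 5) + 6)*(-1/5))*(-10 + 8) = ((-2 + 6)*(-1/5))*(-2) = (4*(-1/5))*(-2) = -4/5*(-2) = 8/5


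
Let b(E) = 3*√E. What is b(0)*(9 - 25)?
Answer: 0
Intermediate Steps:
b(0)*(9 - 25) = (3*√0)*(9 - 25) = (3*0)*(-16) = 0*(-16) = 0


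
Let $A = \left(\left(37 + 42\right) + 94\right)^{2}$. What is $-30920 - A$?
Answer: $-60849$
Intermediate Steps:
$A = 29929$ ($A = \left(79 + 94\right)^{2} = 173^{2} = 29929$)
$-30920 - A = -30920 - 29929 = -60849$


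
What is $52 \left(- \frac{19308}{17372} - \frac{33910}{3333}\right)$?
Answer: $- \frac{84105892}{143319} \approx -586.84$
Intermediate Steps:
$52 \left(- \frac{19308}{17372} - \frac{33910}{3333}\right) = 52 \left(\left(-19308\right) \frac{1}{17372} - \frac{33910}{3333}\right) = 52 \left(- \frac{4827}{4343} - \frac{33910}{3333}\right) = 52 \left(- \frac{1617421}{143319}\right) = - \frac{84105892}{143319}$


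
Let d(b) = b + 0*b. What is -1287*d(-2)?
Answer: 2574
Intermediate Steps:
d(b) = b (d(b) = b + 0 = b)
-1287*d(-2) = -1287*(-2) = 2574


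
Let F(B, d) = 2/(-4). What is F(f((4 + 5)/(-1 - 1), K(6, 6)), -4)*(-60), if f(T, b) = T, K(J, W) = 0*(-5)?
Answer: 30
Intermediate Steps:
K(J, W) = 0
F(B, d) = -1/2 (F(B, d) = 2*(-1/4) = -1/2)
F(f((4 + 5)/(-1 - 1), K(6, 6)), -4)*(-60) = -1/2*(-60) = 30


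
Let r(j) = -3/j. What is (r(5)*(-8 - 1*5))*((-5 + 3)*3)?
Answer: -234/5 ≈ -46.800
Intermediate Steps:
(r(5)*(-8 - 1*5))*((-5 + 3)*3) = ((-3/5)*(-8 - 1*5))*((-5 + 3)*3) = ((-3*⅕)*(-8 - 5))*(-2*3) = -⅗*(-13)*(-6) = (39/5)*(-6) = -234/5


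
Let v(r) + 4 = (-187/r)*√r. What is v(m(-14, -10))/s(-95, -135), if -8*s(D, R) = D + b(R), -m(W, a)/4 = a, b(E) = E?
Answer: -16/115 - 187*√10/575 ≈ -1.1676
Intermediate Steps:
m(W, a) = -4*a
s(D, R) = -D/8 - R/8 (s(D, R) = -(D + R)/8 = -D/8 - R/8)
v(r) = -4 - 187/√r (v(r) = -4 + (-187/r)*√r = -4 - 187/√r)
v(m(-14, -10))/s(-95, -135) = (-4 - 187*√10/20)/(-⅛*(-95) - ⅛*(-135)) = (-4 - 187*√10/20)/(95/8 + 135/8) = (-4 - 187*√10/20)/(115/4) = (-4 - 187*√10/20)*(4/115) = -16/115 - 187*√10/575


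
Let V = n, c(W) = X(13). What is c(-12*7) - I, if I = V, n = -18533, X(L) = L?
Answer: 18546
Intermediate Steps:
c(W) = 13
V = -18533
I = -18533
c(-12*7) - I = 13 - 1*(-18533) = 13 + 18533 = 18546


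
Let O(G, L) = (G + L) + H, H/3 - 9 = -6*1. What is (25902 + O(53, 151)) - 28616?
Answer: -2501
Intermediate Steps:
H = 9 (H = 27 + 3*(-6*1) = 27 + 3*(-6) = 27 - 18 = 9)
O(G, L) = 9 + G + L (O(G, L) = (G + L) + 9 = 9 + G + L)
(25902 + O(53, 151)) - 28616 = (25902 + (9 + 53 + 151)) - 28616 = (25902 + 213) - 28616 = 26115 - 28616 = -2501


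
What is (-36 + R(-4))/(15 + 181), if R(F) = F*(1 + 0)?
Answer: -10/49 ≈ -0.20408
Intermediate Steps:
R(F) = F (R(F) = F*1 = F)
(-36 + R(-4))/(15 + 181) = (-36 - 4)/(15 + 181) = -40/196 = -40*1/196 = -10/49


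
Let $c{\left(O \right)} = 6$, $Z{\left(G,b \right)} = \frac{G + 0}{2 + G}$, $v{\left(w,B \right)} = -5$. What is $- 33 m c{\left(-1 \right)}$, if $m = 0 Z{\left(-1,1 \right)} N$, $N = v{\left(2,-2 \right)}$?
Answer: $0$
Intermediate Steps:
$Z{\left(G,b \right)} = \frac{G}{2 + G}$
$N = -5$
$m = 0$ ($m = 0 \left(- \frac{1}{2 - 1}\right) \left(-5\right) = 0 \left(- 1^{-1}\right) \left(-5\right) = 0 \left(\left(-1\right) 1\right) \left(-5\right) = 0 \left(-1\right) \left(-5\right) = 0 \left(-5\right) = 0$)
$- 33 m c{\left(-1 \right)} = \left(-33\right) 0 \cdot 6 = 0 \cdot 6 = 0$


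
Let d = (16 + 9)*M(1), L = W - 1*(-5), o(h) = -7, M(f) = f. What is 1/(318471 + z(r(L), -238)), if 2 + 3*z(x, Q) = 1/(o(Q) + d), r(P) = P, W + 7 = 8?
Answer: 54/17197399 ≈ 3.1400e-6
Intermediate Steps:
W = 1 (W = -7 + 8 = 1)
L = 6 (L = 1 - 1*(-5) = 1 + 5 = 6)
d = 25 (d = (16 + 9)*1 = 25*1 = 25)
z(x, Q) = -35/54 (z(x, Q) = -2/3 + 1/(3*(-7 + 25)) = -2/3 + (1/3)/18 = -2/3 + (1/3)*(1/18) = -2/3 + 1/54 = -35/54)
1/(318471 + z(r(L), -238)) = 1/(318471 - 35/54) = 1/(17197399/54) = 54/17197399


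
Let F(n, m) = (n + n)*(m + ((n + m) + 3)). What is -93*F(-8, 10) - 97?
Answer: 22223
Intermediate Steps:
F(n, m) = 2*n*(3 + n + 2*m) (F(n, m) = (2*n)*(m + ((m + n) + 3)) = (2*n)*(m + (3 + m + n)) = (2*n)*(3 + n + 2*m) = 2*n*(3 + n + 2*m))
-93*F(-8, 10) - 97 = -186*(-8)*(3 - 8 + 2*10) - 97 = -186*(-8)*(3 - 8 + 20) - 97 = -186*(-8)*15 - 97 = -93*(-240) - 97 = 22320 - 97 = 22223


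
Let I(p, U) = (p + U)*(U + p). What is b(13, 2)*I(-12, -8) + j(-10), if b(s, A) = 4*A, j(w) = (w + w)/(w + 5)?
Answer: 3204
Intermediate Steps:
I(p, U) = (U + p)² (I(p, U) = (U + p)*(U + p) = (U + p)²)
j(w) = 2*w/(5 + w) (j(w) = (2*w)/(5 + w) = 2*w/(5 + w))
b(13, 2)*I(-12, -8) + j(-10) = (4*2)*(-8 - 12)² + 2*(-10)/(5 - 10) = 8*(-20)² + 2*(-10)/(-5) = 8*400 + 2*(-10)*(-⅕) = 3200 + 4 = 3204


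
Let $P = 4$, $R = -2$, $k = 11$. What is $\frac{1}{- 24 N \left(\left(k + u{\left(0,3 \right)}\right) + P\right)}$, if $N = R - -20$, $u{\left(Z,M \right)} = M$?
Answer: $- \frac{1}{7776} \approx -0.0001286$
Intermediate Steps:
$N = 18$ ($N = -2 - -20 = -2 + 20 = 18$)
$\frac{1}{- 24 N \left(\left(k + u{\left(0,3 \right)}\right) + P\right)} = \frac{1}{\left(-24\right) 18 \left(\left(11 + 3\right) + 4\right)} = \frac{1}{\left(-432\right) \left(14 + 4\right)} = \frac{1}{\left(-432\right) 18} = \frac{1}{-7776} = - \frac{1}{7776}$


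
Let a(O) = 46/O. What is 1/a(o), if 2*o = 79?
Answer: 79/92 ≈ 0.85870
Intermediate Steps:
o = 79/2 (o = (½)*79 = 79/2 ≈ 39.500)
1/a(o) = 1/(46/(79/2)) = 1/(46*(2/79)) = 1/(92/79) = 79/92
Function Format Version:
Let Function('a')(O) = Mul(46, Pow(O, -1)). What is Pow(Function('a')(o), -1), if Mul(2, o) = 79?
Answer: Rational(79, 92) ≈ 0.85870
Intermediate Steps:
o = Rational(79, 2) (o = Mul(Rational(1, 2), 79) = Rational(79, 2) ≈ 39.500)
Pow(Function('a')(o), -1) = Pow(Mul(46, Pow(Rational(79, 2), -1)), -1) = Pow(Mul(46, Rational(2, 79)), -1) = Pow(Rational(92, 79), -1) = Rational(79, 92)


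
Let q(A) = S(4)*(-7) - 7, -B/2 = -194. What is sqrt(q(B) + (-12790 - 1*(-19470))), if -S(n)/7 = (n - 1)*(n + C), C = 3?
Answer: sqrt(7702) ≈ 87.761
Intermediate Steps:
S(n) = -7*(-1 + n)*(3 + n) (S(n) = -7*(n - 1)*(n + 3) = -7*(-1 + n)*(3 + n))
B = 388 (B = -2*(-194) = 388)
q(A) = 1022 (q(A) = (21 - 14*4 - 7*4**2)*(-7) - 7 = (21 - 56 - 7*16)*(-7) - 7 = (21 - 56 - 112)*(-7) - 7 = -147*(-7) - 7 = 1029 - 7 = 1022)
sqrt(q(B) + (-12790 - 1*(-19470))) = sqrt(1022 + (-12790 - 1*(-19470))) = sqrt(1022 + (-12790 + 19470)) = sqrt(1022 + 6680) = sqrt(7702)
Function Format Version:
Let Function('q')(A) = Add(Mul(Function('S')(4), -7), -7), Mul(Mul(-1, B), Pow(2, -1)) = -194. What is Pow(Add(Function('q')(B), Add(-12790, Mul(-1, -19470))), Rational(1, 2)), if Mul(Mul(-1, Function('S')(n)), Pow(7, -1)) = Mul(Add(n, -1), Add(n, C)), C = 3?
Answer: Pow(7702, Rational(1, 2)) ≈ 87.761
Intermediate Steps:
Function('S')(n) = Mul(-7, Add(-1, n), Add(3, n)) (Function('S')(n) = Mul(-7, Mul(Add(n, -1), Add(n, 3))) = Mul(-7, Mul(Add(-1, n), Add(3, n))) = Mul(-7, Add(-1, n), Add(3, n)))
B = 388 (B = Mul(-2, -194) = 388)
Function('q')(A) = 1022 (Function('q')(A) = Add(Mul(Add(21, Mul(-14, 4), Mul(-7, Pow(4, 2))), -7), -7) = Add(Mul(Add(21, -56, Mul(-7, 16)), -7), -7) = Add(Mul(Add(21, -56, -112), -7), -7) = Add(Mul(-147, -7), -7) = Add(1029, -7) = 1022)
Pow(Add(Function('q')(B), Add(-12790, Mul(-1, -19470))), Rational(1, 2)) = Pow(Add(1022, Add(-12790, Mul(-1, -19470))), Rational(1, 2)) = Pow(Add(1022, Add(-12790, 19470)), Rational(1, 2)) = Pow(Add(1022, 6680), Rational(1, 2)) = Pow(7702, Rational(1, 2))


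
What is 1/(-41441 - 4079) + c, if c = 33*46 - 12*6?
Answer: 65821919/45520 ≈ 1446.0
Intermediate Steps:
c = 1446 (c = 1518 - 72 = 1446)
1/(-41441 - 4079) + c = 1/(-41441 - 4079) + 1446 = 1/(-45520) + 1446 = -1/45520 + 1446 = 65821919/45520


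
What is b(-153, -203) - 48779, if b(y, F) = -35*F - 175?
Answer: -41849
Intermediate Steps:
b(y, F) = -175 - 35*F
b(-153, -203) - 48779 = (-175 - 35*(-203)) - 48779 = (-175 + 7105) - 48779 = 6930 - 48779 = -41849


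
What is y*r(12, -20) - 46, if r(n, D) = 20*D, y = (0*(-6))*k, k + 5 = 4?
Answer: -46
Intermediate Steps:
k = -1 (k = -5 + 4 = -1)
y = 0 (y = (0*(-6))*(-1) = 0*(-1) = 0)
y*r(12, -20) - 46 = 0*(20*(-20)) - 46 = 0*(-400) - 46 = 0 - 46 = -46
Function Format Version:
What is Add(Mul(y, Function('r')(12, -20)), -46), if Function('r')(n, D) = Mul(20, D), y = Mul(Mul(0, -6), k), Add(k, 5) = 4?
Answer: -46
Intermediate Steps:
k = -1 (k = Add(-5, 4) = -1)
y = 0 (y = Mul(Mul(0, -6), -1) = Mul(0, -1) = 0)
Add(Mul(y, Function('r')(12, -20)), -46) = Add(Mul(0, Mul(20, -20)), -46) = Add(Mul(0, -400), -46) = Add(0, -46) = -46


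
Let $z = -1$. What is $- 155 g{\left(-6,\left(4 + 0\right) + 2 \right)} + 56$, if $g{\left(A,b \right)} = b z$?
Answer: $986$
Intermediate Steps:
$g{\left(A,b \right)} = - b$ ($g{\left(A,b \right)} = b \left(-1\right) = - b$)
$- 155 g{\left(-6,\left(4 + 0\right) + 2 \right)} + 56 = - 155 \left(- (\left(4 + 0\right) + 2)\right) + 56 = - 155 \left(- (4 + 2)\right) + 56 = - 155 \left(\left(-1\right) 6\right) + 56 = \left(-155\right) \left(-6\right) + 56 = 930 + 56 = 986$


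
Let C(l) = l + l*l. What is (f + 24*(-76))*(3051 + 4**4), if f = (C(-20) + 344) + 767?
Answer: -1101231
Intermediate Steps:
C(l) = l + l**2
f = 1491 (f = (-20*(1 - 20) + 344) + 767 = (-20*(-19) + 344) + 767 = (380 + 344) + 767 = 724 + 767 = 1491)
(f + 24*(-76))*(3051 + 4**4) = (1491 + 24*(-76))*(3051 + 4**4) = (1491 - 1824)*(3051 + 256) = -333*3307 = -1101231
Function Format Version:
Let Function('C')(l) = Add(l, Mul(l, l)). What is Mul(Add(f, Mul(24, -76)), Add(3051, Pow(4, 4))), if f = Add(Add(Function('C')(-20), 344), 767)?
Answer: -1101231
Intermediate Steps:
Function('C')(l) = Add(l, Pow(l, 2))
f = 1491 (f = Add(Add(Mul(-20, Add(1, -20)), 344), 767) = Add(Add(Mul(-20, -19), 344), 767) = Add(Add(380, 344), 767) = Add(724, 767) = 1491)
Mul(Add(f, Mul(24, -76)), Add(3051, Pow(4, 4))) = Mul(Add(1491, Mul(24, -76)), Add(3051, Pow(4, 4))) = Mul(Add(1491, -1824), Add(3051, 256)) = Mul(-333, 3307) = -1101231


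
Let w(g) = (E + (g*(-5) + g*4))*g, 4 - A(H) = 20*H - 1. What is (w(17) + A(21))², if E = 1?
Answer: 471969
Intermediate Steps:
A(H) = 5 - 20*H (A(H) = 4 - (20*H - 1) = 4 - (-1 + 20*H) = 4 + (1 - 20*H) = 5 - 20*H)
w(g) = g*(1 - g) (w(g) = (1 + (g*(-5) + g*4))*g = (1 + (-5*g + 4*g))*g = (1 - g)*g = g*(1 - g))
(w(17) + A(21))² = (17*(1 - 1*17) + (5 - 20*21))² = (17*(1 - 17) + (5 - 420))² = (17*(-16) - 415)² = (-272 - 415)² = (-687)² = 471969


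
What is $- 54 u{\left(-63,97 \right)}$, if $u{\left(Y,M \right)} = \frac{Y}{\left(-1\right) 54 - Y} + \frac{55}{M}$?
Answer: $\frac{33696}{97} \approx 347.38$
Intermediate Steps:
$u{\left(Y,M \right)} = \frac{55}{M} + \frac{Y}{-54 - Y}$ ($u{\left(Y,M \right)} = \frac{Y}{-54 - Y} + \frac{55}{M} = \frac{55}{M} + \frac{Y}{-54 - Y}$)
$- 54 u{\left(-63,97 \right)} = - 54 \frac{2970 + 55 \left(-63\right) - 97 \left(-63\right)}{97 \left(54 - 63\right)} = - 54 \frac{2970 - 3465 + 6111}{97 \left(-9\right)} = - 54 \cdot \frac{1}{97} \left(- \frac{1}{9}\right) 5616 = \left(-54\right) \left(- \frac{624}{97}\right) = \frac{33696}{97}$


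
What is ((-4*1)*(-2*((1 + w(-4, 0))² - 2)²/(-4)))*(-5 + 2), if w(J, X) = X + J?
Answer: 294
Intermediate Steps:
w(J, X) = J + X
((-4*1)*(-2*((1 + w(-4, 0))² - 2)²/(-4)))*(-5 + 2) = ((-4*1)*(-2*((1 + (-4 + 0))² - 2)²/(-4)))*(-5 + 2) = -(-8)*((1 - 4)² - 2)²*(-¼)*(-3) = -(-8)*((-3)² - 2)²*(-¼)*(-3) = -(-8)*(9 - 2)²*(-¼)*(-3) = -(-8)*7²*(-¼)*(-3) = -(-8)*49*(-¼)*(-3) = -(-8)*(-49)/4*(-3) = -4*49/2*(-3) = -98*(-3) = 294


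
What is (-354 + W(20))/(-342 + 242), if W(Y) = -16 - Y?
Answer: 39/10 ≈ 3.9000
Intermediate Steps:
(-354 + W(20))/(-342 + 242) = (-354 + (-16 - 1*20))/(-342 + 242) = (-354 + (-16 - 20))/(-100) = (-354 - 36)*(-1/100) = -390*(-1/100) = 39/10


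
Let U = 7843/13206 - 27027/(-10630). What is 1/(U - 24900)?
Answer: -1132095/28185614777 ≈ -4.0166e-5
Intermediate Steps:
U = 3550723/1132095 (U = 7843*(1/13206) - 27027*(-1/10630) = 253/426 + 27027/10630 = 3550723/1132095 ≈ 3.1364)
1/(U - 24900) = 1/(3550723/1132095 - 24900) = 1/(-28185614777/1132095) = -1132095/28185614777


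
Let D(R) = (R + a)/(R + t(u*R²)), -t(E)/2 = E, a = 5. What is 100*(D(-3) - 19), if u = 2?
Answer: -74300/39 ≈ -1905.1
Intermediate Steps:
t(E) = -2*E
D(R) = (5 + R)/(R - 4*R²) (D(R) = (R + 5)/(R - 4*R²) = (5 + R)/(R - 4*R²))
100*(D(-3) - 19) = 100*((-5 - 1*(-3))/((-3)*(-1 + 4*(-3))) - 19) = 100*(-(-5 + 3)/(3*(-1 - 12)) - 19) = 100*(-⅓*(-2)/(-13) - 19) = 100*(-⅓*(-1/13)*(-2) - 19) = 100*(-2/39 - 19) = 100*(-743/39) = -74300/39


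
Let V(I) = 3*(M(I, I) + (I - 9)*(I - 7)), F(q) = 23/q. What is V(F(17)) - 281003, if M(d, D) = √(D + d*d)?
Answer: -81172427/289 + 6*√230/17 ≈ -2.8087e+5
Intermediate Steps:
M(d, D) = √(D + d²)
V(I) = 3*√(I + I²) + 3*(-9 + I)*(-7 + I) (V(I) = 3*(√(I + I²) + (I - 9)*(I - 7)) = 3*(√(I + I²) + (-9 + I)*(-7 + I)) = 3*√(I + I²) + 3*(-9 + I)*(-7 + I))
V(F(17)) - 281003 = (189 - 1104/17 + 3*(23/17)² + 3*√((23/17)*(1 + 23/17))) - 281003 = (189 - 1104/17 + 3*(23*(1/17))² + 3*√((23*(1/17))*(1 + 23*(1/17)))) - 281003 = (189 - 48*23/17 + 3*(23/17)² + 3*√(23*(1 + 23/17)/17)) - 281003 = (189 - 1104/17 + 3*(529/289) + 3*√((23/17)*(40/17))) - 281003 = (189 - 1104/17 + 1587/289 + 3*√(920/289)) - 281003 = (189 - 1104/17 + 1587/289 + 3*(2*√230/17)) - 281003 = (189 - 1104/17 + 1587/289 + 6*√230/17) - 281003 = (37440/289 + 6*√230/17) - 281003 = -81172427/289 + 6*√230/17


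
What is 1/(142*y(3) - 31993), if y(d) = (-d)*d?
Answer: -1/33271 ≈ -3.0056e-5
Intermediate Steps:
y(d) = -d**2
1/(142*y(3) - 31993) = 1/(142*(-1*3**2) - 31993) = 1/(142*(-1*9) - 31993) = 1/(142*(-9) - 31993) = 1/(-1278 - 31993) = 1/(-33271) = -1/33271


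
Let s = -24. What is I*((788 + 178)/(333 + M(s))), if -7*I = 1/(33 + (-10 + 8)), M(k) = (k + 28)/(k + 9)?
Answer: -90/6727 ≈ -0.013379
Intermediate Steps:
M(k) = (28 + k)/(9 + k)
I = -1/217 (I = -1/(7*(33 + (-10 + 8))) = -1/(7*(33 - 2)) = -⅐/31 = -⅐*1/31 = -1/217 ≈ -0.0046083)
I*((788 + 178)/(333 + M(s))) = -(788 + 178)/(217*(333 + (28 - 24)/(9 - 24))) = -138/(31*(333 + 4/(-15))) = -138/(31*(333 - 1/15*4)) = -138/(31*(333 - 4/15)) = -138/(31*4991/15) = -138*15/(31*4991) = -1/217*90/31 = -90/6727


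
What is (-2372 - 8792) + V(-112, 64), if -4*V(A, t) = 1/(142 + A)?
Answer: -1339681/120 ≈ -11164.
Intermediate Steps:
V(A, t) = -1/(4*(142 + A))
(-2372 - 8792) + V(-112, 64) = (-2372 - 8792) - 1/(568 + 4*(-112)) = -11164 - 1/(568 - 448) = -11164 - 1/120 = -1339681/120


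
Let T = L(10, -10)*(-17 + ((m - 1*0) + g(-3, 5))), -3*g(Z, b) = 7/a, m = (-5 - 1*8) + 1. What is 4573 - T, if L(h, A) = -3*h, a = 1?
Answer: 3633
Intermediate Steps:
m = -12 (m = (-5 - 8) + 1 = -13 + 1 = -12)
g(Z, b) = -7/3 (g(Z, b) = -7/(3*1) = -7/3)
T = 940 (T = (-3*10)*(-17 + ((-12 - 1*0) - 7/3)) = -30*(-17 + ((-12 + 0) - 7/3)) = -30*(-17 + (-12 - 7/3)) = -30*(-17 - 43/3) = -30*(-94/3) = 940)
4573 - T = 4573 - 1*940 = 4573 - 940 = 3633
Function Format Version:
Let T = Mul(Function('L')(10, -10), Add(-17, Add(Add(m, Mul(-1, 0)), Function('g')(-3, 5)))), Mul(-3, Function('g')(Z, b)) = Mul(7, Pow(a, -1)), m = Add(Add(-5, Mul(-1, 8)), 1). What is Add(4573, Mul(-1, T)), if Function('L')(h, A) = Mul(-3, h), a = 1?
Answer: 3633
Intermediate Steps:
m = -12 (m = Add(Add(-5, -8), 1) = Add(-13, 1) = -12)
Function('g')(Z, b) = Rational(-7, 3) (Function('g')(Z, b) = Mul(Rational(-1, 3), Mul(7, Pow(1, -1))) = Mul(Rational(-1, 3), Mul(7, 1)) = Mul(Rational(-1, 3), 7) = Rational(-7, 3))
T = 940 (T = Mul(Mul(-3, 10), Add(-17, Add(Add(-12, Mul(-1, 0)), Rational(-7, 3)))) = Mul(-30, Add(-17, Add(Add(-12, 0), Rational(-7, 3)))) = Mul(-30, Add(-17, Add(-12, Rational(-7, 3)))) = Mul(-30, Add(-17, Rational(-43, 3))) = Mul(-30, Rational(-94, 3)) = 940)
Add(4573, Mul(-1, T)) = Add(4573, Mul(-1, 940)) = Add(4573, -940) = 3633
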